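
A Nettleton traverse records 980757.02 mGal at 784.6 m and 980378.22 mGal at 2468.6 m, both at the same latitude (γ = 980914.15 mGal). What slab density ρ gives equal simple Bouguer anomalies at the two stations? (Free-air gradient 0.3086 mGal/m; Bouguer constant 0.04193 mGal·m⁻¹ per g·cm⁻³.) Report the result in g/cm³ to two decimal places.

Δg_obs = 980378.22 − 980757.02 = -378.80 mGal over Δh = 2468.6 − 784.6 = 1684.0 m
Equal Bouguer anomalies ⇒ Δg_obs + (0.3086 − 0.04193ρ)·Δh = 0
0.3086 − 0.04193ρ = −Δg_obs/Δh = 0.22494
ρ = (0.3086 − 0.22494) / 0.04193 = 2.00 g/cm³

2.00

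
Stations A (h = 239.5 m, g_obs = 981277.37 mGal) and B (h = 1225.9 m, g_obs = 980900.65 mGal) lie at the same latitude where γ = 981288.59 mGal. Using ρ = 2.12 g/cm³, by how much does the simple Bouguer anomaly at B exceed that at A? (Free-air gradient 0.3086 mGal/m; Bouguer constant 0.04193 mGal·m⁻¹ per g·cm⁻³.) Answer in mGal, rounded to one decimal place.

-160.0

Δg_SB(A) = 981277.37 − 981288.59 + 0.3086×239.5 − 0.04193×2.12×239.5 = 41.40 mGal
Δg_SB(B) = 980900.65 − 981288.59 + 0.3086×1225.9 − 0.04193×2.12×1225.9 = -118.60 mGal
Difference = -118.60 − (41.40) = -160.00 mGal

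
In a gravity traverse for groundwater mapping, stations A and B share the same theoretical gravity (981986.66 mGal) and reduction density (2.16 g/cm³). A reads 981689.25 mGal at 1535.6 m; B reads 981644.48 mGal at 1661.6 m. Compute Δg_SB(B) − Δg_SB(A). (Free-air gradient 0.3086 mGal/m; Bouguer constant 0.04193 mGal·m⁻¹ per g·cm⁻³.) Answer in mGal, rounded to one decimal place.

-17.3

Δg_SB(A) = 981689.25 − 981986.66 + 0.3086×1535.6 − 0.04193×2.16×1535.6 = 37.40 mGal
Δg_SB(B) = 981644.48 − 981986.66 + 0.3086×1661.6 − 0.04193×2.16×1661.6 = 20.10 mGal
Difference = 20.10 − (37.40) = -17.30 mGal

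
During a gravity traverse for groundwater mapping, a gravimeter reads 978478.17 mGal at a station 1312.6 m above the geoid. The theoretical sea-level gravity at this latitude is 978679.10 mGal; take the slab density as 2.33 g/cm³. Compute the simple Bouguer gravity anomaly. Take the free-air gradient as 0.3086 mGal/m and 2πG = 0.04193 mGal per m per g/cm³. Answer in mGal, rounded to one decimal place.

75.9

Free-air correction = 0.3086 × 1312.6 = 405.07 mGal
Free-air anomaly = 978478.17 − 978679.10 + (405.07) = 204.14 mGal
Bouguer slab correction = 0.04193 × 2.33 × 1312.6 = 128.24 mGal
Simple Bouguer anomaly = 204.14 − (128.24) = 75.90 mGal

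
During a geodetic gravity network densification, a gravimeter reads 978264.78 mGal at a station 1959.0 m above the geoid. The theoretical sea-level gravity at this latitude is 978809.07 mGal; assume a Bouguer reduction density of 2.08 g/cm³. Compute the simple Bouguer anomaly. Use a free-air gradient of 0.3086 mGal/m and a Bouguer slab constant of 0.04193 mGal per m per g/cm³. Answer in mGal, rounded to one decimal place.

Free-air correction = 0.3086 × 1959.0 = 604.55 mGal
Free-air anomaly = 978264.78 − 978809.07 + (604.55) = 60.26 mGal
Bouguer slab correction = 0.04193 × 2.08 × 1959.0 = 170.85 mGal
Simple Bouguer anomaly = 60.26 − (170.85) = -110.59 mGal

-110.6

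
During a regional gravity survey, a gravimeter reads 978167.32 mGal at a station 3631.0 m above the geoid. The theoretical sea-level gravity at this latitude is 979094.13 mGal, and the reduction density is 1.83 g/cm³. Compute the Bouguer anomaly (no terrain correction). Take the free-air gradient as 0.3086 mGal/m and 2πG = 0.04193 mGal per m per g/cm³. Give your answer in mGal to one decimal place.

Free-air correction = 0.3086 × 3631.0 = 1120.53 mGal
Free-air anomaly = 978167.32 − 979094.13 + (1120.53) = 193.72 mGal
Bouguer slab correction = 0.04193 × 1.83 × 3631.0 = 278.61 mGal
Simple Bouguer anomaly = 193.72 − (278.61) = -84.89 mGal

-84.9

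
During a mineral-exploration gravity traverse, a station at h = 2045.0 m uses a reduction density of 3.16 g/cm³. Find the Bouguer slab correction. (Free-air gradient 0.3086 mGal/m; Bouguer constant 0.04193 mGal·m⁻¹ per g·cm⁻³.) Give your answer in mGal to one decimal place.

271.0

Bouguer slab correction = 0.04193 × 3.16 × 2045.0 = 271.0 mGal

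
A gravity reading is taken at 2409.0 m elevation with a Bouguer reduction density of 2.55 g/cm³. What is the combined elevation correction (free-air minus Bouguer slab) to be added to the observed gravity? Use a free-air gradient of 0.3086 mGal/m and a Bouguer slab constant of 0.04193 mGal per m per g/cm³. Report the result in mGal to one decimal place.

Combined gradient = 0.3086 − 0.04193 × 2.55 = 0.2016785 mGal/m
Combined elevation correction = 0.2016785 × 2409.0 = 485.8 mGal

485.8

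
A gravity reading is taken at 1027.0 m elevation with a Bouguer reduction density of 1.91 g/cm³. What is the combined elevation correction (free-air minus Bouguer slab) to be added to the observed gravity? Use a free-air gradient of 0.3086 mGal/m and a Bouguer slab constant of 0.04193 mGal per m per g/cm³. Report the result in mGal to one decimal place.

Combined gradient = 0.3086 − 0.04193 × 1.91 = 0.2285137 mGal/m
Combined elevation correction = 0.2285137 × 1027.0 = 234.7 mGal

234.7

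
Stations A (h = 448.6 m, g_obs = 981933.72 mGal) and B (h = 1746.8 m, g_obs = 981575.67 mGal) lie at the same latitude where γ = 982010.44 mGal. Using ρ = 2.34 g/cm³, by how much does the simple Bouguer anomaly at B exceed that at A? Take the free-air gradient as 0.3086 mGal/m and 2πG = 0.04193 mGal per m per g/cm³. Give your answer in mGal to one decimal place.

-84.8

Δg_SB(A) = 981933.72 − 982010.44 + 0.3086×448.6 − 0.04193×2.34×448.6 = 17.70 mGal
Δg_SB(B) = 981575.67 − 982010.44 + 0.3086×1746.8 − 0.04193×2.34×1746.8 = -67.10 mGal
Difference = -67.10 − (17.70) = -84.80 mGal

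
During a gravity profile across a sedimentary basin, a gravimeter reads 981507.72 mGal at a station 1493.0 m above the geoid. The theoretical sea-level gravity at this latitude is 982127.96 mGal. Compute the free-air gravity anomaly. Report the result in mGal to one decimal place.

Free-air correction = 0.3086 × 1493.0 = 460.74 mGal
Free-air anomaly = 981507.72 − 982127.96 + (460.74) = -159.50 mGal

-159.5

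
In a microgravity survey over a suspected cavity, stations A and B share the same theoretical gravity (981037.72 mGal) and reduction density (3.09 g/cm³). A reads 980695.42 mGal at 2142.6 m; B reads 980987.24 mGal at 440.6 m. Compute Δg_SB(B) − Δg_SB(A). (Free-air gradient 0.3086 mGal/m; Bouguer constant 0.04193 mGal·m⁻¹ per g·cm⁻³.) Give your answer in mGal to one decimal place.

Δg_SB(A) = 980695.42 − 981037.72 + 0.3086×2142.6 − 0.04193×3.09×2142.6 = 41.30 mGal
Δg_SB(B) = 980987.24 − 981037.72 + 0.3086×440.6 − 0.04193×3.09×440.6 = 28.40 mGal
Difference = 28.40 − (41.30) = -12.90 mGal

-12.9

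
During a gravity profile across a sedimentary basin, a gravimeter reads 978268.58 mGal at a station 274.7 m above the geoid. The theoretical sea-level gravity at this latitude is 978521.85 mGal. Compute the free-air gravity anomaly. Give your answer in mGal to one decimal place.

-168.5

Free-air correction = 0.3086 × 274.7 = 84.77 mGal
Free-air anomaly = 978268.58 − 978521.85 + (84.77) = -168.50 mGal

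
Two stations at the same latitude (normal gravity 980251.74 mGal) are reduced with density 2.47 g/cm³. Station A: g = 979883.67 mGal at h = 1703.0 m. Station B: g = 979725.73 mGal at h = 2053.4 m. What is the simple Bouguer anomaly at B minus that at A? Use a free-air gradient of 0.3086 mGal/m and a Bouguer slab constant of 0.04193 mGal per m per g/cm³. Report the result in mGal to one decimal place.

Δg_SB(A) = 979883.67 − 980251.74 + 0.3086×1703.0 − 0.04193×2.47×1703.0 = -18.90 mGal
Δg_SB(B) = 979725.73 − 980251.74 + 0.3086×2053.4 − 0.04193×2.47×2053.4 = -105.00 mGal
Difference = -105.00 − (-18.90) = -86.10 mGal

-86.1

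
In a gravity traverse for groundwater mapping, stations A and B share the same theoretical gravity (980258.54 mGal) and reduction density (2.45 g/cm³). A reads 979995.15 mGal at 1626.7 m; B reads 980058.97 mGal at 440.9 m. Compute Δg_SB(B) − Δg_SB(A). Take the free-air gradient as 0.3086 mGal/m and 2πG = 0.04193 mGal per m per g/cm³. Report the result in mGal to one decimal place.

-180.3

Δg_SB(A) = 979995.15 − 980258.54 + 0.3086×1626.7 − 0.04193×2.45×1626.7 = 71.50 mGal
Δg_SB(B) = 980058.97 − 980258.54 + 0.3086×440.9 − 0.04193×2.45×440.9 = -108.80 mGal
Difference = -108.80 − (71.50) = -180.30 mGal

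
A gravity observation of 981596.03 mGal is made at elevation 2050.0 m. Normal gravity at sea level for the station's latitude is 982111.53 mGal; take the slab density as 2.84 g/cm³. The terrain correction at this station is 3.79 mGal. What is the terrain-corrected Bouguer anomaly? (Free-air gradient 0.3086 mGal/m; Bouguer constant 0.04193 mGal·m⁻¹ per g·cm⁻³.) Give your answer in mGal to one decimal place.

-123.2

Free-air correction = 0.3086 × 2050.0 = 632.63 mGal
Free-air anomaly = 981596.03 − 982111.53 + (632.63) = 117.13 mGal
Bouguer slab correction = 0.04193 × 2.84 × 2050.0 = 244.12 mGal
Simple Bouguer anomaly = 117.13 − (244.12) = -126.99 mGal
Complete Bouguer anomaly = -126.99 + 3.79 = -123.20 mGal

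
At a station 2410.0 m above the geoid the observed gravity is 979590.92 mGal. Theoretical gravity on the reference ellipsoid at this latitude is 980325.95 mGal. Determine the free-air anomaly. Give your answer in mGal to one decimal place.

8.7

Free-air correction = 0.3086 × 2410.0 = 743.73 mGal
Free-air anomaly = 979590.92 − 980325.95 + (743.73) = 8.70 mGal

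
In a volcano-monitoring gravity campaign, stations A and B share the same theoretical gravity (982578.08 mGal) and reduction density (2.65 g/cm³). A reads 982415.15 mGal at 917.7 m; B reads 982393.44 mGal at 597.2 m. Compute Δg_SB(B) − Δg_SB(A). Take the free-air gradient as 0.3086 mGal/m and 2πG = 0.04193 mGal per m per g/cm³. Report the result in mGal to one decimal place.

-85.0

Δg_SB(A) = 982415.15 − 982578.08 + 0.3086×917.7 − 0.04193×2.65×917.7 = 18.30 mGal
Δg_SB(B) = 982393.44 − 982578.08 + 0.3086×597.2 − 0.04193×2.65×597.2 = -66.70 mGal
Difference = -66.70 − (18.30) = -85.00 mGal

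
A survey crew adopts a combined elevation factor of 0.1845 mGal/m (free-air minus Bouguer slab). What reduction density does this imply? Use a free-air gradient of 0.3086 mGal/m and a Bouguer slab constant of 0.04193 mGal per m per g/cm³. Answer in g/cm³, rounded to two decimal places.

2.96

0.1845 = 0.3086 − 0.04193 × ρ
ρ = (0.3086 − 0.1845) / 0.04193 = 2.96 g/cm³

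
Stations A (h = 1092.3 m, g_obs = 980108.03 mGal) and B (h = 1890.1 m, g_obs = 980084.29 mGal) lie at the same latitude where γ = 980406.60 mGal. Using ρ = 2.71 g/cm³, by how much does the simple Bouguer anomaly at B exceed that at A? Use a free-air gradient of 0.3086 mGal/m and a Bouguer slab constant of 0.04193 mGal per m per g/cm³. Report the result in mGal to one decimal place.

131.8

Δg_SB(A) = 980108.03 − 980406.60 + 0.3086×1092.3 − 0.04193×2.71×1092.3 = -85.60 mGal
Δg_SB(B) = 980084.29 − 980406.60 + 0.3086×1890.1 − 0.04193×2.71×1890.1 = 46.20 mGal
Difference = 46.20 − (-85.60) = 131.80 mGal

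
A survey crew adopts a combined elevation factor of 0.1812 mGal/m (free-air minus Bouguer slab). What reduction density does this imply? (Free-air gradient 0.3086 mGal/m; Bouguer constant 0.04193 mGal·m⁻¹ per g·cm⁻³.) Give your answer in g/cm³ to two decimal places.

3.04

0.1812 = 0.3086 − 0.04193 × ρ
ρ = (0.3086 − 0.1812) / 0.04193 = 3.04 g/cm³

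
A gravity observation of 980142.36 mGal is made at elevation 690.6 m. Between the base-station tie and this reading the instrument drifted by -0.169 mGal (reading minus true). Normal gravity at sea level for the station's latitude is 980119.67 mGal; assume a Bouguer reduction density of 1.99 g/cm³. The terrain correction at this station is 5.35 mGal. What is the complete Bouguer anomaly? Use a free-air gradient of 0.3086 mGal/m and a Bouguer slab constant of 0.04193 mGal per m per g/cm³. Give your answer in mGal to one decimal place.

Drift-corrected reading = 980142.36 − (-0.169) = 980142.529 mGal
Free-air correction = 0.3086 × 690.6 = 213.12 mGal
Free-air anomaly = 980142.529 − 980119.67 + (213.12) = 235.979 mGal
Bouguer slab correction = 0.04193 × 1.99 × 690.6 = 57.62 mGal
Simple Bouguer anomaly = 235.979 − (57.62) = 178.359 mGal
Complete Bouguer anomaly = 178.359 + 5.35 = 183.709 mGal

183.7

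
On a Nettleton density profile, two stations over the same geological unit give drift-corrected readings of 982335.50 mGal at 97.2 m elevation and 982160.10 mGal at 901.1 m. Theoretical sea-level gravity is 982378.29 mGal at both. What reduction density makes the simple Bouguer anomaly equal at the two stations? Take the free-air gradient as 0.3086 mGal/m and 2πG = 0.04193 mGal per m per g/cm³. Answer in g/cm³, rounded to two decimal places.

2.16

Δg_obs = 982160.10 − 982335.50 = -175.40 mGal over Δh = 901.1 − 97.2 = 803.9 m
Equal Bouguer anomalies ⇒ Δg_obs + (0.3086 − 0.04193ρ)·Δh = 0
0.3086 − 0.04193ρ = −Δg_obs/Δh = 0.21819
ρ = (0.3086 − 0.21819) / 0.04193 = 2.16 g/cm³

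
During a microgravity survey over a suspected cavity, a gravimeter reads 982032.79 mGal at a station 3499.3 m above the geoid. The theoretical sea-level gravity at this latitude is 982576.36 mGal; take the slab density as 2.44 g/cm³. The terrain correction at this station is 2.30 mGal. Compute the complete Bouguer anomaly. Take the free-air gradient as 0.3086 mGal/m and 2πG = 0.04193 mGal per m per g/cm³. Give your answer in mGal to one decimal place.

Free-air correction = 0.3086 × 3499.3 = 1079.88 mGal
Free-air anomaly = 982032.79 − 982576.36 + (1079.88) = 536.31 mGal
Bouguer slab correction = 0.04193 × 2.44 × 3499.3 = 358.01 mGal
Simple Bouguer anomaly = 536.31 − (358.01) = 178.30 mGal
Complete Bouguer anomaly = 178.30 + 2.30 = 180.60 mGal

180.6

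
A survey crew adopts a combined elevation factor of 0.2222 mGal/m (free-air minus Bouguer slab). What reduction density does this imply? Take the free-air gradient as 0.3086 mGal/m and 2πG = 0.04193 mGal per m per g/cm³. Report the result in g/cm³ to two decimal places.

0.2222 = 0.3086 − 0.04193 × ρ
ρ = (0.3086 − 0.2222) / 0.04193 = 2.06 g/cm³

2.06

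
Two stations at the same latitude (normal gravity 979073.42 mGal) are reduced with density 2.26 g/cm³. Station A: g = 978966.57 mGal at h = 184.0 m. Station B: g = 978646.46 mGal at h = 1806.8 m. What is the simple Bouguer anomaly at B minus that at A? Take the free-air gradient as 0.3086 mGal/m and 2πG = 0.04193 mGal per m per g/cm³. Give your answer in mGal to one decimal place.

26.9

Δg_SB(A) = 978966.57 − 979073.42 + 0.3086×184.0 − 0.04193×2.26×184.0 = -67.50 mGal
Δg_SB(B) = 978646.46 − 979073.42 + 0.3086×1806.8 − 0.04193×2.26×1806.8 = -40.60 mGal
Difference = -40.60 − (-67.50) = 26.90 mGal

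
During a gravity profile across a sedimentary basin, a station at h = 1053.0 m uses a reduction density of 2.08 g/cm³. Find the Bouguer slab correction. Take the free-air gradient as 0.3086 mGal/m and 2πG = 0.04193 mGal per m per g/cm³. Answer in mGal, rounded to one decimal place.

Bouguer slab correction = 0.04193 × 2.08 × 1053.0 = 91.8 mGal

91.8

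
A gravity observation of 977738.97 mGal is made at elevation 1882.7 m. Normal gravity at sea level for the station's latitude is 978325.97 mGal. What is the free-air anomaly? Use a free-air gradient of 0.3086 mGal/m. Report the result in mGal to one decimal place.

Free-air correction = 0.3086 × 1882.7 = 581.00 mGal
Free-air anomaly = 977738.97 − 978325.97 + (581.00) = -6.00 mGal

-6.0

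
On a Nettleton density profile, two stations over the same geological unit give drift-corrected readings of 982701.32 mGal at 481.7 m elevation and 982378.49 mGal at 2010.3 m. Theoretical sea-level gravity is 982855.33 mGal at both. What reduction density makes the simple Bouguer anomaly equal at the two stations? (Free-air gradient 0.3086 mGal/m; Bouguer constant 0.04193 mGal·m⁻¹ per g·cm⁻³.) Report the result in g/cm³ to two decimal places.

Δg_obs = 982378.49 − 982701.32 = -322.83 mGal over Δh = 2010.3 − 481.7 = 1528.6 m
Equal Bouguer anomalies ⇒ Δg_obs + (0.3086 − 0.04193ρ)·Δh = 0
0.3086 − 0.04193ρ = −Δg_obs/Δh = 0.21119
ρ = (0.3086 − 0.21119) / 0.04193 = 2.32 g/cm³

2.32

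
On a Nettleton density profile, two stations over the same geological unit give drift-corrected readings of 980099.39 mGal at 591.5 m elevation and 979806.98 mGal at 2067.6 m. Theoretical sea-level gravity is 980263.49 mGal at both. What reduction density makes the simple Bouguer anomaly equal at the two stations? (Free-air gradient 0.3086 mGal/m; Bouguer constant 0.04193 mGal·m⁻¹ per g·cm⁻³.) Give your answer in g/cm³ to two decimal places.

Δg_obs = 979806.98 − 980099.39 = -292.41 mGal over Δh = 2067.6 − 591.5 = 1476.1 m
Equal Bouguer anomalies ⇒ Δg_obs + (0.3086 − 0.04193ρ)·Δh = 0
0.3086 − 0.04193ρ = −Δg_obs/Δh = 0.19810
ρ = (0.3086 − 0.19810) / 0.04193 = 2.64 g/cm³

2.64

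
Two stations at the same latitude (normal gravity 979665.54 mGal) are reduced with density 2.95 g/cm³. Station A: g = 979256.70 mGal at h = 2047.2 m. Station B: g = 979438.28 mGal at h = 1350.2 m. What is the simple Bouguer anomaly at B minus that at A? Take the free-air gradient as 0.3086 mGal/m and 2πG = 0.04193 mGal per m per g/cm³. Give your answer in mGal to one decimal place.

52.7

Δg_SB(A) = 979256.70 − 979665.54 + 0.3086×2047.2 − 0.04193×2.95×2047.2 = -30.30 mGal
Δg_SB(B) = 979438.28 − 979665.54 + 0.3086×1350.2 − 0.04193×2.95×1350.2 = 22.40 mGal
Difference = 22.40 − (-30.30) = 52.70 mGal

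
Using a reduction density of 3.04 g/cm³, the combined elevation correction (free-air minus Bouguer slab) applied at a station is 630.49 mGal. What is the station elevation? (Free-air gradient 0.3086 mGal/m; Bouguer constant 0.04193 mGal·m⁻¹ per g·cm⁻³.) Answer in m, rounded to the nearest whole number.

3481

Combined gradient = 0.3086 − 0.04193 × 3.04 = 0.1811328 mGal/m
h = 630.49 / 0.1811328 = 3480.82 m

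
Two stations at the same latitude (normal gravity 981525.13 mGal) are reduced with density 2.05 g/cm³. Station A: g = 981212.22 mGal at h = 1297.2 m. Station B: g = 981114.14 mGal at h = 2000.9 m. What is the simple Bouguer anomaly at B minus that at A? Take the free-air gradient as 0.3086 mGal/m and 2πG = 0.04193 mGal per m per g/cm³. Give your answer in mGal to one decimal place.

58.6

Δg_SB(A) = 981212.22 − 981525.13 + 0.3086×1297.2 − 0.04193×2.05×1297.2 = -24.10 mGal
Δg_SB(B) = 981114.14 − 981525.13 + 0.3086×2000.9 − 0.04193×2.05×2000.9 = 34.50 mGal
Difference = 34.50 − (-24.10) = 58.60 mGal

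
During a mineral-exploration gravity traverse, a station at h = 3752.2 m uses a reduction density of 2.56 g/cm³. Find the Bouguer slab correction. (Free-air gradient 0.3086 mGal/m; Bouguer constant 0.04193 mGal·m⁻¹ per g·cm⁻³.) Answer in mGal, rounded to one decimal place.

402.8

Bouguer slab correction = 0.04193 × 2.56 × 3752.2 = 402.8 mGal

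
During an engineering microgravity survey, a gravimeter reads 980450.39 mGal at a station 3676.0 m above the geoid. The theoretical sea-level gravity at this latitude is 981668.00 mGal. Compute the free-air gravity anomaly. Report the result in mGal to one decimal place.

Free-air correction = 0.3086 × 3676.0 = 1134.41 mGal
Free-air anomaly = 980450.39 − 981668.00 + (1134.41) = -83.20 mGal

-83.2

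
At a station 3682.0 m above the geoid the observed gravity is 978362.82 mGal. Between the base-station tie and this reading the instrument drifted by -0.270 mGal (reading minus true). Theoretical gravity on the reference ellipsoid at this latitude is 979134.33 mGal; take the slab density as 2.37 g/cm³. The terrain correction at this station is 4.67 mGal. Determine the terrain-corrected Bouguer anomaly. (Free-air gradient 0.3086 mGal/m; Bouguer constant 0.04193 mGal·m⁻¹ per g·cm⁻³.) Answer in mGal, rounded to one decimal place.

Drift-corrected reading = 978362.82 − (-0.270) = 978363.090 mGal
Free-air correction = 0.3086 × 3682.0 = 1136.27 mGal
Free-air anomaly = 978363.090 − 979134.33 + (1136.27) = 365.030 mGal
Bouguer slab correction = 0.04193 × 2.37 × 3682.0 = 365.90 mGal
Simple Bouguer anomaly = 365.030 − (365.90) = -0.870 mGal
Complete Bouguer anomaly = -0.870 + 4.67 = 3.800 mGal

3.8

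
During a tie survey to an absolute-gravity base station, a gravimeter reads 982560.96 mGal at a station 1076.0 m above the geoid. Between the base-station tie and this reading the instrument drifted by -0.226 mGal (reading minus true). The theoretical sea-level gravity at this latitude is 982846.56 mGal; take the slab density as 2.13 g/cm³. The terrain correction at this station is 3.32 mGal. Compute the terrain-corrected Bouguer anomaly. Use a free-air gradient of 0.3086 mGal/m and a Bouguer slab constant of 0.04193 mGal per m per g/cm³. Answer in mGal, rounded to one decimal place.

Drift-corrected reading = 982560.96 − (-0.226) = 982561.186 mGal
Free-air correction = 0.3086 × 1076.0 = 332.05 mGal
Free-air anomaly = 982561.186 − 982846.56 + (332.05) = 46.676 mGal
Bouguer slab correction = 0.04193 × 2.13 × 1076.0 = 96.10 mGal
Simple Bouguer anomaly = 46.676 − (96.10) = -49.424 mGal
Complete Bouguer anomaly = -49.424 + 3.32 = -46.104 mGal

-46.1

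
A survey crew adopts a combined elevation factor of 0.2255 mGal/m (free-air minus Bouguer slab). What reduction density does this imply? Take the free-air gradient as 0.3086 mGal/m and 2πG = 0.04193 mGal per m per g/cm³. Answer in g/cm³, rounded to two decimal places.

0.2255 = 0.3086 − 0.04193 × ρ
ρ = (0.3086 − 0.2255) / 0.04193 = 1.98 g/cm³

1.98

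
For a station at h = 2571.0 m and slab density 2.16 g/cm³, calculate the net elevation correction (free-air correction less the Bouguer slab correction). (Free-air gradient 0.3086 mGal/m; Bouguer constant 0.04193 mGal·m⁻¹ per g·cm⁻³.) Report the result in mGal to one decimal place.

Combined gradient = 0.3086 − 0.04193 × 2.16 = 0.2180312 mGal/m
Combined elevation correction = 0.2180312 × 2571.0 = 560.6 mGal

560.6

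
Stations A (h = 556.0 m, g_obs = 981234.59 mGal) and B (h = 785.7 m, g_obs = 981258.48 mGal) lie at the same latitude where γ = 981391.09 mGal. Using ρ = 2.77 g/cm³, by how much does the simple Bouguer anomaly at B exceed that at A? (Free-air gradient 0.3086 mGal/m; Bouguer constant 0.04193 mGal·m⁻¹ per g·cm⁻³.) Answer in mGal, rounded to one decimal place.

68.1

Δg_SB(A) = 981234.59 − 981391.09 + 0.3086×556.0 − 0.04193×2.77×556.0 = -49.50 mGal
Δg_SB(B) = 981258.48 − 981391.09 + 0.3086×785.7 − 0.04193×2.77×785.7 = 18.60 mGal
Difference = 18.60 − (-49.50) = 68.10 mGal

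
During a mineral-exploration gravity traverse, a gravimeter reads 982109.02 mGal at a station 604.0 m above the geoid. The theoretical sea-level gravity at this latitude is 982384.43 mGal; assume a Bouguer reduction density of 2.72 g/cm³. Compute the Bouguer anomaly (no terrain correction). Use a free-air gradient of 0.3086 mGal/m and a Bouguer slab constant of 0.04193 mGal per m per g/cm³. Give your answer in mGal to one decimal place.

Free-air correction = 0.3086 × 604.0 = 186.39 mGal
Free-air anomaly = 982109.02 − 982384.43 + (186.39) = -89.02 mGal
Bouguer slab correction = 0.04193 × 2.72 × 604.0 = 68.89 mGal
Simple Bouguer anomaly = -89.02 − (68.89) = -157.91 mGal

-157.9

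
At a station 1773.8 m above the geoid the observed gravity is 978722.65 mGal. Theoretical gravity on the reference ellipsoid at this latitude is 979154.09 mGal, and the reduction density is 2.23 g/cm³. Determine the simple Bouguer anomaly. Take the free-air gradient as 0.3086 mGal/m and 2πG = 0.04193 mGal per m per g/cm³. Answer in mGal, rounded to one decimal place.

Free-air correction = 0.3086 × 1773.8 = 547.39 mGal
Free-air anomaly = 978722.65 − 979154.09 + (547.39) = 115.95 mGal
Bouguer slab correction = 0.04193 × 2.23 × 1773.8 = 165.86 mGal
Simple Bouguer anomaly = 115.95 − (165.86) = -49.91 mGal

-49.9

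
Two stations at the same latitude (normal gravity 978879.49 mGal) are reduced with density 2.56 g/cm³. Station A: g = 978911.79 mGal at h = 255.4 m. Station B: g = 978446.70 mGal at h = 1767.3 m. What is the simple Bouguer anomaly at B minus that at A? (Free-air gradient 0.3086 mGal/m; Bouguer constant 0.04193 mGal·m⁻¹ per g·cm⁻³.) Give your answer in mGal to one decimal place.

-160.8

Δg_SB(A) = 978911.79 − 978879.49 + 0.3086×255.4 − 0.04193×2.56×255.4 = 83.70 mGal
Δg_SB(B) = 978446.70 − 978879.49 + 0.3086×1767.3 − 0.04193×2.56×1767.3 = -77.10 mGal
Difference = -77.10 − (83.70) = -160.80 mGal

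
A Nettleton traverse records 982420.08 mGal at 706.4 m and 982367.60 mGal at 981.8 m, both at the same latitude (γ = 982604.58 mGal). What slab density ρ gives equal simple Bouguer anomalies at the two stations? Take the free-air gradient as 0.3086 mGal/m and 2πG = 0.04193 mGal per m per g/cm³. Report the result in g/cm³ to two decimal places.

Δg_obs = 982367.60 − 982420.08 = -52.48 mGal over Δh = 981.8 − 706.4 = 275.4 m
Equal Bouguer anomalies ⇒ Δg_obs + (0.3086 − 0.04193ρ)·Δh = 0
0.3086 − 0.04193ρ = −Δg_obs/Δh = 0.19056
ρ = (0.3086 − 0.19056) / 0.04193 = 2.82 g/cm³

2.82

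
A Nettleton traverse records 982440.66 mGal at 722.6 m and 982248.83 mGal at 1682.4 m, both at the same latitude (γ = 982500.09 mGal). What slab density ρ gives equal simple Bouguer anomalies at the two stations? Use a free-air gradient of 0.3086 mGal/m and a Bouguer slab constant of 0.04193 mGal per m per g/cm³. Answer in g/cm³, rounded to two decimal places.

Δg_obs = 982248.83 − 982440.66 = -191.83 mGal over Δh = 1682.4 − 722.6 = 959.8 m
Equal Bouguer anomalies ⇒ Δg_obs + (0.3086 − 0.04193ρ)·Δh = 0
0.3086 − 0.04193ρ = −Δg_obs/Δh = 0.19986
ρ = (0.3086 − 0.19986) / 0.04193 = 2.59 g/cm³

2.59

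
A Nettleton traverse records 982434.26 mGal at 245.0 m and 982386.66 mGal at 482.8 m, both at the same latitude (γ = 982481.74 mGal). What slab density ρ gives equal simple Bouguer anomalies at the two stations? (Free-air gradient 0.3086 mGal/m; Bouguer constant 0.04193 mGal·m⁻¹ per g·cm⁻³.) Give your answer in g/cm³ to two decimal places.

Δg_obs = 982386.66 − 982434.26 = -47.60 mGal over Δh = 482.8 − 245.0 = 237.8 m
Equal Bouguer anomalies ⇒ Δg_obs + (0.3086 − 0.04193ρ)·Δh = 0
0.3086 − 0.04193ρ = −Δg_obs/Δh = 0.20017
ρ = (0.3086 − 0.20017) / 0.04193 = 2.59 g/cm³

2.59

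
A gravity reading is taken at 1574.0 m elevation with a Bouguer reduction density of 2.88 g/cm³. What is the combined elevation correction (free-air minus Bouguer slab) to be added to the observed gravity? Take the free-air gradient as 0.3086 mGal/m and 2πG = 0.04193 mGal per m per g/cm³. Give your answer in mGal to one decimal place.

Combined gradient = 0.3086 − 0.04193 × 2.88 = 0.1878416 mGal/m
Combined elevation correction = 0.1878416 × 1574.0 = 295.7 mGal

295.7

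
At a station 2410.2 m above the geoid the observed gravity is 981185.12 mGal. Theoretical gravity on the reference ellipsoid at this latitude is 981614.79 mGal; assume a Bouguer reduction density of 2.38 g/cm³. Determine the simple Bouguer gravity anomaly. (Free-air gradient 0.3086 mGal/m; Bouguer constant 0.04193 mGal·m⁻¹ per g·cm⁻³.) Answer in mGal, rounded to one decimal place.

Free-air correction = 0.3086 × 2410.2 = 743.79 mGal
Free-air anomaly = 981185.12 − 981614.79 + (743.79) = 314.12 mGal
Bouguer slab correction = 0.04193 × 2.38 × 2410.2 = 240.52 mGal
Simple Bouguer anomaly = 314.12 − (240.52) = 73.60 mGal

73.6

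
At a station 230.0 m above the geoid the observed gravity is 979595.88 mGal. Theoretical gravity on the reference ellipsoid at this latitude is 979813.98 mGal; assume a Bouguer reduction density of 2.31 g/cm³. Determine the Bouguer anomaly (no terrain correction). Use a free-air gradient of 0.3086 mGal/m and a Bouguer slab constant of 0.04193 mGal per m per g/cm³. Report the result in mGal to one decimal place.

Free-air correction = 0.3086 × 230.0 = 70.98 mGal
Free-air anomaly = 979595.88 − 979813.98 + (70.98) = -147.12 mGal
Bouguer slab correction = 0.04193 × 2.31 × 230.0 = 22.28 mGal
Simple Bouguer anomaly = -147.12 − (22.28) = -169.40 mGal

-169.4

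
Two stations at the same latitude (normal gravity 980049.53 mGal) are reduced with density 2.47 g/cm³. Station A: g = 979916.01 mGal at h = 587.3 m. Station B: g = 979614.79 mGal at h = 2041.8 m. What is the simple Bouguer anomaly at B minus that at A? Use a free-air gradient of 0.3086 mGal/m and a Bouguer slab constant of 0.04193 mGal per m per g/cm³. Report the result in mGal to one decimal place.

-3.0

Δg_SB(A) = 979916.01 − 980049.53 + 0.3086×587.3 − 0.04193×2.47×587.3 = -13.10 mGal
Δg_SB(B) = 979614.79 − 980049.53 + 0.3086×2041.8 − 0.04193×2.47×2041.8 = -16.10 mGal
Difference = -16.10 − (-13.10) = -3.00 mGal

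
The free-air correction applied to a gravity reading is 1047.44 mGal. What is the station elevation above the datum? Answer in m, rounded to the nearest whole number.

3394

h = 1047.44 / 0.3086 = 3394.17 m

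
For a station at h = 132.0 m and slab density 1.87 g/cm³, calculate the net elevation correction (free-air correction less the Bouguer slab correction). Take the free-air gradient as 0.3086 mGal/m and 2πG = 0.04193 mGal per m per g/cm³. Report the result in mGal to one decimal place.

30.4

Combined gradient = 0.3086 − 0.04193 × 1.87 = 0.2301909 mGal/m
Combined elevation correction = 0.2301909 × 132.0 = 30.4 mGal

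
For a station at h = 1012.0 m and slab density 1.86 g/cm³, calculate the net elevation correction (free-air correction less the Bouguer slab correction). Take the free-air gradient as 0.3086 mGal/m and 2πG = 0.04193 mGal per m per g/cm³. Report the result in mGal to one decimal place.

233.4

Combined gradient = 0.3086 − 0.04193 × 1.86 = 0.2306102 mGal/m
Combined elevation correction = 0.2306102 × 1012.0 = 233.4 mGal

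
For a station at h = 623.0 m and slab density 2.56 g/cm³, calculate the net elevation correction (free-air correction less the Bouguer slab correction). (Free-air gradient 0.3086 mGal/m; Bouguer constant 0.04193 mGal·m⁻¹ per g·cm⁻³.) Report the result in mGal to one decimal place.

125.4

Combined gradient = 0.3086 − 0.04193 × 2.56 = 0.2012592 mGal/m
Combined elevation correction = 0.2012592 × 623.0 = 125.4 mGal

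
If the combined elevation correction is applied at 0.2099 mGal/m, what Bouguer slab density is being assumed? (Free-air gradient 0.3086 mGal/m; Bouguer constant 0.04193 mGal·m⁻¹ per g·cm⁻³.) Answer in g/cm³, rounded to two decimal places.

2.35

0.2099 = 0.3086 − 0.04193 × ρ
ρ = (0.3086 − 0.2099) / 0.04193 = 2.35 g/cm³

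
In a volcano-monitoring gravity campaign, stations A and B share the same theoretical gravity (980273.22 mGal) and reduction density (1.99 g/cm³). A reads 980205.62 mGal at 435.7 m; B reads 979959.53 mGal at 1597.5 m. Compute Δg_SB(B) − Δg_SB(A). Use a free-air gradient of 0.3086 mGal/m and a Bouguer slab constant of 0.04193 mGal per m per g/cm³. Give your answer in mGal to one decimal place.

Δg_SB(A) = 980205.62 − 980273.22 + 0.3086×435.7 − 0.04193×1.99×435.7 = 30.50 mGal
Δg_SB(B) = 979959.53 − 980273.22 + 0.3086×1597.5 − 0.04193×1.99×1597.5 = 46.00 mGal
Difference = 46.00 − (30.50) = 15.50 mGal

15.5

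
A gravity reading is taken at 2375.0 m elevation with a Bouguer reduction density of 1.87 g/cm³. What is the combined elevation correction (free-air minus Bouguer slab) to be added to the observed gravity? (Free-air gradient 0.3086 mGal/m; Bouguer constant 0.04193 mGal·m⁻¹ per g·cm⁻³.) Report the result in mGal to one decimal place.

546.7

Combined gradient = 0.3086 − 0.04193 × 1.87 = 0.2301909 mGal/m
Combined elevation correction = 0.2301909 × 2375.0 = 546.7 mGal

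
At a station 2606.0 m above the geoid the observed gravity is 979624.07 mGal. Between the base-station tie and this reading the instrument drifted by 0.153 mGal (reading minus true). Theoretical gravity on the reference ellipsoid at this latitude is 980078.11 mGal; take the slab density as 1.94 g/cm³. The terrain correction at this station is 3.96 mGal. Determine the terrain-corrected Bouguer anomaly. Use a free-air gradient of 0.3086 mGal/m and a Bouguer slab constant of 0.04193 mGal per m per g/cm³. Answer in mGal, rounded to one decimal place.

Drift-corrected reading = 979624.07 − (0.153) = 979623.917 mGal
Free-air correction = 0.3086 × 2606.0 = 804.21 mGal
Free-air anomaly = 979623.917 − 980078.11 + (804.21) = 350.017 mGal
Bouguer slab correction = 0.04193 × 1.94 × 2606.0 = 211.98 mGal
Simple Bouguer anomaly = 350.017 − (211.98) = 138.037 mGal
Complete Bouguer anomaly = 138.037 + 3.96 = 141.997 mGal

142.0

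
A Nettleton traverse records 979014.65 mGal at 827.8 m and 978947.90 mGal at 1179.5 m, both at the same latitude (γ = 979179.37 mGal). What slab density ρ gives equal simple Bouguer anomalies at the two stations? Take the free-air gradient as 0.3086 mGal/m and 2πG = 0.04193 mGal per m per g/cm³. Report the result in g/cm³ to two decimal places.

2.83

Δg_obs = 978947.90 − 979014.65 = -66.75 mGal over Δh = 1179.5 − 827.8 = 351.7 m
Equal Bouguer anomalies ⇒ Δg_obs + (0.3086 − 0.04193ρ)·Δh = 0
0.3086 − 0.04193ρ = −Δg_obs/Δh = 0.18979
ρ = (0.3086 − 0.18979) / 0.04193 = 2.83 g/cm³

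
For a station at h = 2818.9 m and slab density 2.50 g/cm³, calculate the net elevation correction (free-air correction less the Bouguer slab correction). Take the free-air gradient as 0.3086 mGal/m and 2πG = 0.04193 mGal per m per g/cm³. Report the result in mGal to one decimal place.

574.4

Combined gradient = 0.3086 − 0.04193 × 2.50 = 0.2037750 mGal/m
Combined elevation correction = 0.2037750 × 2818.9 = 574.4 mGal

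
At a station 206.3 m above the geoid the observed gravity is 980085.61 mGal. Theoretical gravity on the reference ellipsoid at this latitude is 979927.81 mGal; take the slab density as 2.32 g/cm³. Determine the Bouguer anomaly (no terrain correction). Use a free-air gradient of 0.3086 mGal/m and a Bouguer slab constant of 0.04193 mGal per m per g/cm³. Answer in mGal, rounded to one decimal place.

201.4

Free-air correction = 0.3086 × 206.3 = 63.66 mGal
Free-air anomaly = 980085.61 − 979927.81 + (63.66) = 221.46 mGal
Bouguer slab correction = 0.04193 × 2.32 × 206.3 = 20.07 mGal
Simple Bouguer anomaly = 221.46 − (20.07) = 201.39 mGal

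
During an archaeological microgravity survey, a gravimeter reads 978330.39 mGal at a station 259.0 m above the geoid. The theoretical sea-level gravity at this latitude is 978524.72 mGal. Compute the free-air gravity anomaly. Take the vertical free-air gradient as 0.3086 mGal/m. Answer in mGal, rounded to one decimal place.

Free-air correction = 0.3086 × 259.0 = 79.93 mGal
Free-air anomaly = 978330.39 − 978524.72 + (79.93) = -114.40 mGal

-114.4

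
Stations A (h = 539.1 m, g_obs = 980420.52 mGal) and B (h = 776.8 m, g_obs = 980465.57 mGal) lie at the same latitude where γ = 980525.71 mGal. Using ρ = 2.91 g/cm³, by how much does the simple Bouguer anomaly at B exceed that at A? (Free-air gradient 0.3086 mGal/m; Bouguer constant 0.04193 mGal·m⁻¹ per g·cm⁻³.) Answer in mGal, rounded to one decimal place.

89.4

Δg_SB(A) = 980420.52 − 980525.71 + 0.3086×539.1 − 0.04193×2.91×539.1 = -4.60 mGal
Δg_SB(B) = 980465.57 − 980525.71 + 0.3086×776.8 − 0.04193×2.91×776.8 = 84.80 mGal
Difference = 84.80 − (-4.60) = 89.40 mGal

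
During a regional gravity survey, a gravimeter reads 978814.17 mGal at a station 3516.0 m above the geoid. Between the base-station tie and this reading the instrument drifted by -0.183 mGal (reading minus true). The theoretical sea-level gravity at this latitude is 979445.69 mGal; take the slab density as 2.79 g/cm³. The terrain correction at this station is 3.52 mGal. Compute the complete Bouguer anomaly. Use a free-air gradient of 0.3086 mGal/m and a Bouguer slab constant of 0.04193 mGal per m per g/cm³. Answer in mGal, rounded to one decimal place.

Drift-corrected reading = 978814.17 − (-0.183) = 978814.353 mGal
Free-air correction = 0.3086 × 3516.0 = 1085.04 mGal
Free-air anomaly = 978814.353 − 979445.69 + (1085.04) = 453.703 mGal
Bouguer slab correction = 0.04193 × 2.79 × 3516.0 = 411.32 mGal
Simple Bouguer anomaly = 453.703 − (411.32) = 42.383 mGal
Complete Bouguer anomaly = 42.383 + 3.52 = 45.903 mGal

45.9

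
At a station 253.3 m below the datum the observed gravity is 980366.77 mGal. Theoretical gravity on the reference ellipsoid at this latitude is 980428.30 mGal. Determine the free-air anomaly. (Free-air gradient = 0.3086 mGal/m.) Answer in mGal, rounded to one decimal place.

Free-air correction = 0.3086 × -253.3 = -78.17 mGal
Free-air anomaly = 980366.77 − 980428.30 + (-78.17) = -139.70 mGal

-139.7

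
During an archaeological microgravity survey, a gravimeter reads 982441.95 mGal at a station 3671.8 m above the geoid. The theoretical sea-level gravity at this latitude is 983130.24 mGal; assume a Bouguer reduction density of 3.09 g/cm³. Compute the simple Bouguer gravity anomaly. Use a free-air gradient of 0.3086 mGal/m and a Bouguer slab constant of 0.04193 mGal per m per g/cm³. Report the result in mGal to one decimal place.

Free-air correction = 0.3086 × 3671.8 = 1133.12 mGal
Free-air anomaly = 982441.95 − 983130.24 + (1133.12) = 444.83 mGal
Bouguer slab correction = 0.04193 × 3.09 × 3671.8 = 475.73 mGal
Simple Bouguer anomaly = 444.83 − (475.73) = -30.90 mGal

-30.9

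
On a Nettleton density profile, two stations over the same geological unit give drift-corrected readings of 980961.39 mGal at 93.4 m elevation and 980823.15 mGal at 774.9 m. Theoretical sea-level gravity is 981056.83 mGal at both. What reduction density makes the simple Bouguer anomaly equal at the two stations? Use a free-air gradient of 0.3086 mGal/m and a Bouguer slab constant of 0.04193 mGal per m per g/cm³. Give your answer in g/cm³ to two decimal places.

2.52

Δg_obs = 980823.15 − 980961.39 = -138.24 mGal over Δh = 774.9 − 93.4 = 681.5 m
Equal Bouguer anomalies ⇒ Δg_obs + (0.3086 − 0.04193ρ)·Δh = 0
0.3086 − 0.04193ρ = −Δg_obs/Δh = 0.20285
ρ = (0.3086 − 0.20285) / 0.04193 = 2.52 g/cm³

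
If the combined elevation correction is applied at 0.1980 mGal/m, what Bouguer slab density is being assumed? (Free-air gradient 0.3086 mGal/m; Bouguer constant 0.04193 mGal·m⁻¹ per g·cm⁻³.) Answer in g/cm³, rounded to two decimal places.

2.64

0.1980 = 0.3086 − 0.04193 × ρ
ρ = (0.3086 − 0.1980) / 0.04193 = 2.64 g/cm³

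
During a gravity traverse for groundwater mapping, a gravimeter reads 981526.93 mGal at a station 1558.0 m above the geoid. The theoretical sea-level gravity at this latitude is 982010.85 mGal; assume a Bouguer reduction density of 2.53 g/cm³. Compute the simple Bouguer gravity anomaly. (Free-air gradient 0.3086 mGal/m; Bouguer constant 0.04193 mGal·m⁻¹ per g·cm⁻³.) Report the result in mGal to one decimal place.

-168.4

Free-air correction = 0.3086 × 1558.0 = 480.80 mGal
Free-air anomaly = 981526.93 − 982010.85 + (480.80) = -3.12 mGal
Bouguer slab correction = 0.04193 × 2.53 × 1558.0 = 165.28 mGal
Simple Bouguer anomaly = -3.12 − (165.28) = -168.40 mGal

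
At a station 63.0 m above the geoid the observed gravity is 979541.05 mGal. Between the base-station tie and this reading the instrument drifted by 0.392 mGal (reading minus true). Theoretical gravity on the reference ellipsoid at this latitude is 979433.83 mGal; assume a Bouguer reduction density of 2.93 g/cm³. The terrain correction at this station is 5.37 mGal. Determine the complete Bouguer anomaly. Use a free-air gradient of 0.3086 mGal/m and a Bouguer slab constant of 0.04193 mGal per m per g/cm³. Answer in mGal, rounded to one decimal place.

123.9

Drift-corrected reading = 979541.05 − (0.392) = 979540.658 mGal
Free-air correction = 0.3086 × 63.0 = 19.44 mGal
Free-air anomaly = 979540.658 − 979433.83 + (19.44) = 126.268 mGal
Bouguer slab correction = 0.04193 × 2.93 × 63.0 = 7.74 mGal
Simple Bouguer anomaly = 126.268 − (7.74) = 118.528 mGal
Complete Bouguer anomaly = 118.528 + 5.37 = 123.898 mGal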